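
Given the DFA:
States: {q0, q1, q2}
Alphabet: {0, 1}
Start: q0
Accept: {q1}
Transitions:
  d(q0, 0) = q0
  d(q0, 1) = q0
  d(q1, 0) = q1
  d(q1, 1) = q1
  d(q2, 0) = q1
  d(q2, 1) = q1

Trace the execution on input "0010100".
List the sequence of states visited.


Input: 0010100
d(q0, 0) = q0
d(q0, 0) = q0
d(q0, 1) = q0
d(q0, 0) = q0
d(q0, 1) = q0
d(q0, 0) = q0
d(q0, 0) = q0


q0 -> q0 -> q0 -> q0 -> q0 -> q0 -> q0 -> q0


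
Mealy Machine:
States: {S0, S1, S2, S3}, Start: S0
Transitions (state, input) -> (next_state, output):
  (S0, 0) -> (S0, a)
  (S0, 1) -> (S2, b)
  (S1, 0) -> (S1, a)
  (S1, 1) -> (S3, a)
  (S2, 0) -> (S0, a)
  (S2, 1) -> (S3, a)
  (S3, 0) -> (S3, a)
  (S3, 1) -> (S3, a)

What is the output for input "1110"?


Step-by-step:
  (S0, 1) -> (S2, b)
  (S2, 1) -> (S3, a)
  (S3, 1) -> (S3, a)
  (S3, 0) -> (S3, a)

"baaa"


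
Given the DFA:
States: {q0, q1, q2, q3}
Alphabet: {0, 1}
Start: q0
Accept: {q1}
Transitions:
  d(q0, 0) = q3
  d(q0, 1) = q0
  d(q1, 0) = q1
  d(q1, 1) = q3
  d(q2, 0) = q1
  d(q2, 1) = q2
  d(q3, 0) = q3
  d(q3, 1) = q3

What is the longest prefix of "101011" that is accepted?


Run the DFA, marking each prefix where the state is accepting:
  "" -> q0 [reject]
  "1" -> q0 [reject]
  "10" -> q3 [reject]
  "101" -> q3 [reject]
  "1010" -> q3 [reject]
  "10101" -> q3 [reject]
  "101011" -> q3 [reject]

No prefix is accepted


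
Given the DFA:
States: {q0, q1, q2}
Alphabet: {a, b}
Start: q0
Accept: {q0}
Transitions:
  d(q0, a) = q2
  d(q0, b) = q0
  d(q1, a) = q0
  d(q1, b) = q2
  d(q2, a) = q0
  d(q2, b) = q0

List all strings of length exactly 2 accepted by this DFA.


All strings of length 2: 4 total
Accepted: 3

"aa", "ab", "bb"


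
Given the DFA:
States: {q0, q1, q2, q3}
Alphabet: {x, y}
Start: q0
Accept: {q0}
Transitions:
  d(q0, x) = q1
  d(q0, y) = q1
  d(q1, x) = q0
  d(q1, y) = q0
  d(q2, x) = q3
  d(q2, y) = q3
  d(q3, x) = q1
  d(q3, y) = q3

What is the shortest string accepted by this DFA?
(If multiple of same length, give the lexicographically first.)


BFS by string length (lex-first path to each state shown):
  len 0: q0<-""
Found accept state at length 0.

"" (empty string)


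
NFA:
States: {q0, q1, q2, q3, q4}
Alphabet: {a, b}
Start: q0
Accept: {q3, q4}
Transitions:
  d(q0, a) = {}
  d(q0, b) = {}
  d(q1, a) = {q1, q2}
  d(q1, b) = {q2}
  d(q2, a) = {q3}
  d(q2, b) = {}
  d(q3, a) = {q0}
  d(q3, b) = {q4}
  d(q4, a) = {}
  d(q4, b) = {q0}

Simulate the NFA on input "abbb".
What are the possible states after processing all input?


Start: {q0}
  --a--> {}
  --b--> {}
  --b--> {}
  --b--> {}

{} (empty set, no valid transitions)


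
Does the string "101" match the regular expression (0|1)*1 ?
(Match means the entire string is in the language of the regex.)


|string| = 3; first = '1'; last = '1'

Yes, "101" matches (0|1)*1


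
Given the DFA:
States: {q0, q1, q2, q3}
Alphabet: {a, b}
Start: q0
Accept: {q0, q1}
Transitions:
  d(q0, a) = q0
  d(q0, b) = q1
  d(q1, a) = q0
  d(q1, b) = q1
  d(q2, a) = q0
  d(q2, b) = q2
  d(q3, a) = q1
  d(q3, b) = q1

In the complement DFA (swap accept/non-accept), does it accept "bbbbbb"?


Trace: q0 -> q1 -> q1 -> q1 -> q1 -> q1 -> q1
Final: q1
Original accept: {q0, q1}
Complement: q1 is in original accept

No, complement rejects (original accepts)


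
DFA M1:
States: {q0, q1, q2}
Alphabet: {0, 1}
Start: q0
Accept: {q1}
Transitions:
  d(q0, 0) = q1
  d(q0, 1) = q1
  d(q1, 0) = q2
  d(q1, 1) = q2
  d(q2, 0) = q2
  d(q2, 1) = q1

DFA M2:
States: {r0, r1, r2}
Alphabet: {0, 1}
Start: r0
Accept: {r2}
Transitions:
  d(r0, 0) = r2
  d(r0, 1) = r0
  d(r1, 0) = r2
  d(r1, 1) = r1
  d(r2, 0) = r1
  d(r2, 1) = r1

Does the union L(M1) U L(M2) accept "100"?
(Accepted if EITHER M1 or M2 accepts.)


M1: final=q2 accepted=False
M2: final=r1 accepted=False

No, union rejects (neither accepts)


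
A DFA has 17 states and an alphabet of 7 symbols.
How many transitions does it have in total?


Each state has exactly one transition per symbol.
17 * 7 = 119

119


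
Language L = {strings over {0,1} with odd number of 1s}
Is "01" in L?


count('1') = 1; 1 mod 2 = 1

Yes, "01" is in L


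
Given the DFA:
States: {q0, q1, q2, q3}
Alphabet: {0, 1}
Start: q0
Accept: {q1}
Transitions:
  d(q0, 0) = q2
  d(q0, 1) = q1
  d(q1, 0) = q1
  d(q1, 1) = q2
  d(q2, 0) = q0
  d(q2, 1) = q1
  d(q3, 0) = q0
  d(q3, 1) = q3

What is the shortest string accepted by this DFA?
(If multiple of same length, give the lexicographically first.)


BFS by string length (lex-first path to each state shown):
  len 0: q0<-""
  len 1: q1<-"1", q2<-"0"
Found accept state at length 1.

"1"


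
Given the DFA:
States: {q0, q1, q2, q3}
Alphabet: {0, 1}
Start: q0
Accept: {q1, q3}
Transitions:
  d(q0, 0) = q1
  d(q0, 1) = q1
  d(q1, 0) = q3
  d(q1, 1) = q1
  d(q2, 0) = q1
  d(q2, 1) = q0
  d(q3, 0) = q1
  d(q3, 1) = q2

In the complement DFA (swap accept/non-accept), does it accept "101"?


Trace: q0 -> q1 -> q3 -> q2
Final: q2
Original accept: {q1, q3}
Complement: q2 is not in original accept

Yes, complement accepts (original rejects)


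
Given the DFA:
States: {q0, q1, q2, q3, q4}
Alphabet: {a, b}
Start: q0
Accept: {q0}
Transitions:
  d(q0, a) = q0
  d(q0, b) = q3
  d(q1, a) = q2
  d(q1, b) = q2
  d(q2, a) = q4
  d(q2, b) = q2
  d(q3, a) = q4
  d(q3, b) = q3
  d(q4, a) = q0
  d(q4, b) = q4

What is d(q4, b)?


Looking up transition d(q4, b)

q4


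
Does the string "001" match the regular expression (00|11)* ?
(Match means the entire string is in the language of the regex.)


|string| = 3; first = '0'; last = '1'

No, "001" does not match (00|11)*


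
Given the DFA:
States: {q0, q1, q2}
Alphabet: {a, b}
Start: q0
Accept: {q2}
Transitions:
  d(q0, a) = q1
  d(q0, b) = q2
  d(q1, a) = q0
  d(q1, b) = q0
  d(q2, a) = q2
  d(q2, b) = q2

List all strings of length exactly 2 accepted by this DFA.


All strings of length 2: 4 total
Accepted: 2

"ba", "bb"


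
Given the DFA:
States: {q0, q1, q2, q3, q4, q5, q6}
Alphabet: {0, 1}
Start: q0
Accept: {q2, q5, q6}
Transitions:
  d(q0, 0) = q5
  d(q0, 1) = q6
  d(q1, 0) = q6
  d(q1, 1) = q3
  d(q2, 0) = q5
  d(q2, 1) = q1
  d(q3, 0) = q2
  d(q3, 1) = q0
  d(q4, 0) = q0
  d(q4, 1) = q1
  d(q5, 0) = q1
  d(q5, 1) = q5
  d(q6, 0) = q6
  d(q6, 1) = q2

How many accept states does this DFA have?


Accept states listed: {q2, q5, q6}
Counting: q2(1) q5(2) q6(3)

3


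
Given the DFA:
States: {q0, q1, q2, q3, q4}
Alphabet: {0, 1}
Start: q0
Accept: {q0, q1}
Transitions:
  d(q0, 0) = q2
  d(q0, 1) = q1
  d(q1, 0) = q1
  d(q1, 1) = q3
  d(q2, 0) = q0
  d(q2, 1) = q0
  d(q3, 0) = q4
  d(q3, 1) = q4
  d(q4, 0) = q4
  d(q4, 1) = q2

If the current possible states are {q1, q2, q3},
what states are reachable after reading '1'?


Apply transition on '1' from each current state:
  d(q1, 1) = q3
  d(q2, 1) = q0
  d(q3, 1) = q4

{q0, q3, q4}


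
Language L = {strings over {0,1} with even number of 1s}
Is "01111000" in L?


count('1') = 4; 4 mod 2 = 0

Yes, "01111000" is in L


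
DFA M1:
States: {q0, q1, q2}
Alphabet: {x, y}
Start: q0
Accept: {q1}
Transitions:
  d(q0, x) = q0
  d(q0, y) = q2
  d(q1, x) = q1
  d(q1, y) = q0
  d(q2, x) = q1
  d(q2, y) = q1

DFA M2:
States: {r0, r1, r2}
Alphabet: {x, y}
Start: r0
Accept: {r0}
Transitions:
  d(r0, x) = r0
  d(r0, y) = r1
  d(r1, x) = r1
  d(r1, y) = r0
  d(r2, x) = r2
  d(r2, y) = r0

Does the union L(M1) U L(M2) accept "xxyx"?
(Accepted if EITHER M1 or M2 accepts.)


M1: final=q1 accepted=True
M2: final=r1 accepted=False

Yes, union accepts


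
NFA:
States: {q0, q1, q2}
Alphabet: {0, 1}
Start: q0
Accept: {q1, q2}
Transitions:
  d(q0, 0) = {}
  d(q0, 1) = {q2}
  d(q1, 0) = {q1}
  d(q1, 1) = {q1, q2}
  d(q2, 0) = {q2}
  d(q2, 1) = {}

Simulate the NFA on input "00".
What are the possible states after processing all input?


Start: {q0}
  --0--> {}
  --0--> {}

{} (empty set, no valid transitions)


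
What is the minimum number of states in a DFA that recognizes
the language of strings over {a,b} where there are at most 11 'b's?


States: count = 0, 1, ..., 11 (all accepting; 12 states), plus a dead state for count > 11.
Total: 12 + 1 = 13.

13


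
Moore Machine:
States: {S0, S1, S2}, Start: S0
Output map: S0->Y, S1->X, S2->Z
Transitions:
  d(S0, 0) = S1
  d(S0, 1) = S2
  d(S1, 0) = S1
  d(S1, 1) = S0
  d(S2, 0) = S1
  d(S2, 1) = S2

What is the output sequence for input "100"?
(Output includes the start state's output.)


Start: S0 (output Y)
  --1--> S2 (output Z)
  --0--> S1 (output X)
  --0--> S1 (output X)

"YZXX"


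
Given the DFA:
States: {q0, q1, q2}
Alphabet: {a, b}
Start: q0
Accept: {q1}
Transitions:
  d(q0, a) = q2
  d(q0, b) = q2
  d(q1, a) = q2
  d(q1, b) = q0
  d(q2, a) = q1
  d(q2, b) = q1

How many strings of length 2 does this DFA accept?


Enumerating all length-2 strings:
  "aa" -> q1 [accept]
  "ab" -> q1 [accept]
  "ba" -> q1 [accept]
  "bb" -> q1 [accept]

4 out of 4


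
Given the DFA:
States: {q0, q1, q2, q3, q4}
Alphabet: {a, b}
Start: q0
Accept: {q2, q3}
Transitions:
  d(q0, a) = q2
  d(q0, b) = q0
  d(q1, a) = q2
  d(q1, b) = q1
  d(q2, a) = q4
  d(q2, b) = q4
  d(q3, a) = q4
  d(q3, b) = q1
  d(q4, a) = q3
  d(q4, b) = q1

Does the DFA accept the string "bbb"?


Trace: q0 -> q0 -> q0 -> q0
Final state: q0
Accept states: {q2, q3}

No, rejected (final state q0 is not an accept state)


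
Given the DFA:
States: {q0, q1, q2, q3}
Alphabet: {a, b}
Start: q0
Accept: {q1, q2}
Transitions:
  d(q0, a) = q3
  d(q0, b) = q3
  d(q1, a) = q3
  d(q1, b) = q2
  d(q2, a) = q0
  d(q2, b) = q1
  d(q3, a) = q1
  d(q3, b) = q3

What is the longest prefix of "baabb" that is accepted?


Run the DFA, marking each prefix where the state is accepting:
  "" -> q0 [reject]
  "b" -> q3 [reject]
  "ba" -> q1 [accept]
  "baa" -> q3 [reject]
  "baab" -> q3 [reject]
  "baabb" -> q3 [reject]

"ba"


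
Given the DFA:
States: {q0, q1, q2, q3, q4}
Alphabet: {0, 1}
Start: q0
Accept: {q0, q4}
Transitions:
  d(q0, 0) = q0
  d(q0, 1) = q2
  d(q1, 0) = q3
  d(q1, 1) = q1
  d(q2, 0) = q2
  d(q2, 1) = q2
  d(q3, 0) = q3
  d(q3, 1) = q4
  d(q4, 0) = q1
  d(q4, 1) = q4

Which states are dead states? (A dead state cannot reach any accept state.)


Forward reachability from each state:
  q0 -> reaches accept state q0 (live)
  q1 -> reaches accept state q4 (live)
  q2 -> reaches {q2}, no accept state (dead)
  q3 -> reaches accept state q4 (live)
  q4 -> reaches accept state q4 (live)

{q2}


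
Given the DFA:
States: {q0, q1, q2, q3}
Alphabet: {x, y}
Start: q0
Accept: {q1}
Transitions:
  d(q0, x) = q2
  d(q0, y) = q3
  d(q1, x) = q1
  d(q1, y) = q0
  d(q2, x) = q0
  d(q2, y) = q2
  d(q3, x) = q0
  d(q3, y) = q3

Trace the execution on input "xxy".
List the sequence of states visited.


Input: xxy
d(q0, x) = q2
d(q2, x) = q0
d(q0, y) = q3


q0 -> q2 -> q0 -> q3


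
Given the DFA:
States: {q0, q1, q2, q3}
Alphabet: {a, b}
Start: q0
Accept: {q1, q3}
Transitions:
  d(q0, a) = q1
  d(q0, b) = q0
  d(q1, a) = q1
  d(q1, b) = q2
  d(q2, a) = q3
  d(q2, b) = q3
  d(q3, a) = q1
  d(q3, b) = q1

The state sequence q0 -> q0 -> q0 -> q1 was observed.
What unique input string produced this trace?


Trace back each transition to find the symbol:
  q0 --[b]--> q0
  q0 --[b]--> q0
  q0 --[a]--> q1

"bba"


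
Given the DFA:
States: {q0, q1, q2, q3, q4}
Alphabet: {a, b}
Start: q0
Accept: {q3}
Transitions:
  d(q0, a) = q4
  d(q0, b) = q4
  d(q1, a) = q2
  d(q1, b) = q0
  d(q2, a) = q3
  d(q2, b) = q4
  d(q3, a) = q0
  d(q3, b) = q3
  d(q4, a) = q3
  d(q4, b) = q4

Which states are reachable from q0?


BFS from q0:
  layer 0: {q0}
  layer 1: {q4}
  layer 2: {q3}

{q0, q3, q4}


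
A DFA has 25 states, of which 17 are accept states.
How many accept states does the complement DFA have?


Complement swaps accept and non-accept states.
25 - 17 = 8

8


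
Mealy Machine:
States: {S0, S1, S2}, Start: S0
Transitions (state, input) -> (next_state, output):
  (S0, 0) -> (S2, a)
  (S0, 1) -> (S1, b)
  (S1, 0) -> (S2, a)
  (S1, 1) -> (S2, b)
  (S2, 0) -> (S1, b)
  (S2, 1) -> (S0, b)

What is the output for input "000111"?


Step-by-step:
  (S0, 0) -> (S2, a)
  (S2, 0) -> (S1, b)
  (S1, 0) -> (S2, a)
  (S2, 1) -> (S0, b)
  (S0, 1) -> (S1, b)
  (S1, 1) -> (S2, b)

"ababbb"


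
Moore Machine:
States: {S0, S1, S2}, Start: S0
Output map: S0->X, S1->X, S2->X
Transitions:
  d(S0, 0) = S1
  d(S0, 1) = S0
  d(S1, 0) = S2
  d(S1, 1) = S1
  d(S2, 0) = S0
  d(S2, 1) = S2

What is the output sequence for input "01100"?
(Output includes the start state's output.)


Start: S0 (output X)
  --0--> S1 (output X)
  --1--> S1 (output X)
  --1--> S1 (output X)
  --0--> S2 (output X)
  --0--> S0 (output X)

"XXXXXX"


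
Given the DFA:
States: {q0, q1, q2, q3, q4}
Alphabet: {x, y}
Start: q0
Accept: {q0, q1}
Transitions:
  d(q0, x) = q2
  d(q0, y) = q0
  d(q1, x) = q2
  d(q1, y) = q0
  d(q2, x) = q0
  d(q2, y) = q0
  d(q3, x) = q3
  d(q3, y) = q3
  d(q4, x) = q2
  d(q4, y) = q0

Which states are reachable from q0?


BFS from q0:
  layer 0: {q0}
  layer 1: {q2}

{q0, q2}


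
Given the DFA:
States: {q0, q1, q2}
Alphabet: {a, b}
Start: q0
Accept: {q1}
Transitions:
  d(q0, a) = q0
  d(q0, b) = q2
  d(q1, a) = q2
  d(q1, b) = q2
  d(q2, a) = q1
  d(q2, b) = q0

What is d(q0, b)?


Looking up transition d(q0, b)

q2


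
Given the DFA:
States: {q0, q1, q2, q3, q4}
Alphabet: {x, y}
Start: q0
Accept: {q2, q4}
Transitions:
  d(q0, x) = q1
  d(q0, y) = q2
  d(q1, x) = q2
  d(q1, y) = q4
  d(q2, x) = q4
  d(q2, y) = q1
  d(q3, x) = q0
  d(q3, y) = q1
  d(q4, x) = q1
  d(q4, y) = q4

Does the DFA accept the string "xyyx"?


Trace: q0 -> q1 -> q4 -> q4 -> q1
Final state: q1
Accept states: {q2, q4}

No, rejected (final state q1 is not an accept state)


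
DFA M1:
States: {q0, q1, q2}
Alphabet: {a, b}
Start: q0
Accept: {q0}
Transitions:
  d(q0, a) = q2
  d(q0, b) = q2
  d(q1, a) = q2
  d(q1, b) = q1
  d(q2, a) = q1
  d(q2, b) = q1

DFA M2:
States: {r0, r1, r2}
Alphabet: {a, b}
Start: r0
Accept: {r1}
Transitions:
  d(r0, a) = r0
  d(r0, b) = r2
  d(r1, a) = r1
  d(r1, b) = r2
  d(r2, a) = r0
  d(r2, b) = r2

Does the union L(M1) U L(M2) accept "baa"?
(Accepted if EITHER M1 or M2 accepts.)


M1: final=q2 accepted=False
M2: final=r0 accepted=False

No, union rejects (neither accepts)


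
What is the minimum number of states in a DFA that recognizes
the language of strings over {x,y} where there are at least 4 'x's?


States: count = 0, 1, ..., 3, and a final '>= 4' state.
Total: 4 + 1 = 5. Accept = '>= 4' state.

5


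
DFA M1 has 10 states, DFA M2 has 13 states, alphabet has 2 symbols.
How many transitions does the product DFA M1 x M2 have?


Product DFA has 10 * 13 = 130 states.
Each has 2 transitions: 130 * 2 = 260

260


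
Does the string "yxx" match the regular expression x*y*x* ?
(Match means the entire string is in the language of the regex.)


|string| = 3; first = 'y'; last = 'x'

Yes, "yxx" matches x*y*x*


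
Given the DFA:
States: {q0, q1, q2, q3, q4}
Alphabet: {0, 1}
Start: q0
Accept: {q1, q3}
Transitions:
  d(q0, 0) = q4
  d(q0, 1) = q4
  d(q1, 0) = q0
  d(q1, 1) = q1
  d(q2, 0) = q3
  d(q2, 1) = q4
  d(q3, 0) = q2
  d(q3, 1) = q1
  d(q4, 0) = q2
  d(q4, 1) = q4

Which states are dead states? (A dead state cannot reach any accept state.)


Forward reachability from each state:
  q0 -> reaches accept state q1 (live)
  q1 -> reaches accept state q1 (live)
  q2 -> reaches accept state q1 (live)
  q3 -> reaches accept state q1 (live)
  q4 -> reaches accept state q1 (live)

None (all states can reach an accept state)


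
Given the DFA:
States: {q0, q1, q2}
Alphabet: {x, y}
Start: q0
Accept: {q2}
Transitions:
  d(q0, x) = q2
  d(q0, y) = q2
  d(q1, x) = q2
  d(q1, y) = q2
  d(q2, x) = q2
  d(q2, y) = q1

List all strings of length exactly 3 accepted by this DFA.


All strings of length 3: 8 total
Accepted: 6

"xxx", "xyx", "xyy", "yxx", "yyx", "yyy"


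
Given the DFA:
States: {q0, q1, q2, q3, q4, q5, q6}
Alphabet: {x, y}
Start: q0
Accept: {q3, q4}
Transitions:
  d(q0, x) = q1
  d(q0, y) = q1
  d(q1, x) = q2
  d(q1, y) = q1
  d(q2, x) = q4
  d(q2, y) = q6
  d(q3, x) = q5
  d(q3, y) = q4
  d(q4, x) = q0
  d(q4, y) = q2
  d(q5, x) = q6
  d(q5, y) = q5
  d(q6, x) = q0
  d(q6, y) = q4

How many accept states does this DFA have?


Accept states listed: {q3, q4}
Counting: q3(1) q4(2)

2


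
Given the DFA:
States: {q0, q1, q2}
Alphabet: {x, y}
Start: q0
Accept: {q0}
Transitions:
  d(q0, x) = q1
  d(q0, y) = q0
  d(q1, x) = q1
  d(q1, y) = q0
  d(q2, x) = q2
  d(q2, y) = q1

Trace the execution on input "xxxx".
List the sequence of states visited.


Input: xxxx
d(q0, x) = q1
d(q1, x) = q1
d(q1, x) = q1
d(q1, x) = q1


q0 -> q1 -> q1 -> q1 -> q1


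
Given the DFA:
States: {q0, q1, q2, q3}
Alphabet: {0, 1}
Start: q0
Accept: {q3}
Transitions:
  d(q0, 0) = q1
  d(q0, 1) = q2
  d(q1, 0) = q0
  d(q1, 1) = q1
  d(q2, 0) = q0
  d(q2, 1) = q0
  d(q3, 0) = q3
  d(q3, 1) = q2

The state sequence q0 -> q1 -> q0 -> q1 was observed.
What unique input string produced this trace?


Trace back each transition to find the symbol:
  q0 --[0]--> q1
  q1 --[0]--> q0
  q0 --[0]--> q1

"000"


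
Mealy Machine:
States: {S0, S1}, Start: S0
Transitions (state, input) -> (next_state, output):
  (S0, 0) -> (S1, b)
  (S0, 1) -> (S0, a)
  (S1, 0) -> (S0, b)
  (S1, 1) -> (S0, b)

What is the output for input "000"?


Step-by-step:
  (S0, 0) -> (S1, b)
  (S1, 0) -> (S0, b)
  (S0, 0) -> (S1, b)

"bbb"


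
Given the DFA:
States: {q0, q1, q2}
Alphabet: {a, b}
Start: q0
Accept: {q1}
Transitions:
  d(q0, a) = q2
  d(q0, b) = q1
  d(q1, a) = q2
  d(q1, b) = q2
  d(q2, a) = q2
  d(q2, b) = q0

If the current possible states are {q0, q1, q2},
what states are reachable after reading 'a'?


Apply transition on 'a' from each current state:
  d(q0, a) = q2
  d(q1, a) = q2
  d(q2, a) = q2

{q2}


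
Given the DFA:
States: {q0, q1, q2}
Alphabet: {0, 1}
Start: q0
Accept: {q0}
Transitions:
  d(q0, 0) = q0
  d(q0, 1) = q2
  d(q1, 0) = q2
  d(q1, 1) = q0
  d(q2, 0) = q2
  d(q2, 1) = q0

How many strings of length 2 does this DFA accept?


Enumerating all length-2 strings:
  "00" -> q0 [accept]
  "01" -> q2 [reject]
  "10" -> q2 [reject]
  "11" -> q0 [accept]

2 out of 4


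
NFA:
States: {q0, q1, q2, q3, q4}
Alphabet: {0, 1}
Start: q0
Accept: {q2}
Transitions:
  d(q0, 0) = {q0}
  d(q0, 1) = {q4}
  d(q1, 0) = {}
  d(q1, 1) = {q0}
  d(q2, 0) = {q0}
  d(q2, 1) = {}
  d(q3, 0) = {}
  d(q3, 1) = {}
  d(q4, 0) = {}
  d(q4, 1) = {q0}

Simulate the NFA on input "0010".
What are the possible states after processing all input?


Start: {q0}
  --0--> {q0}
  --0--> {q0}
  --1--> {q4}
  --0--> {}

{} (empty set, no valid transitions)


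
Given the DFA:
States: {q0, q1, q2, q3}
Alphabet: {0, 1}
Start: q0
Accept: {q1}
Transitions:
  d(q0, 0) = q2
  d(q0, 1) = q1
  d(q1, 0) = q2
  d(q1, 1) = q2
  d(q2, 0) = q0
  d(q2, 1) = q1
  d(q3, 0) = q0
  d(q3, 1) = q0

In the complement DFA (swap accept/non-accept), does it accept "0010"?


Trace: q0 -> q2 -> q0 -> q1 -> q2
Final: q2
Original accept: {q1}
Complement: q2 is not in original accept

Yes, complement accepts (original rejects)


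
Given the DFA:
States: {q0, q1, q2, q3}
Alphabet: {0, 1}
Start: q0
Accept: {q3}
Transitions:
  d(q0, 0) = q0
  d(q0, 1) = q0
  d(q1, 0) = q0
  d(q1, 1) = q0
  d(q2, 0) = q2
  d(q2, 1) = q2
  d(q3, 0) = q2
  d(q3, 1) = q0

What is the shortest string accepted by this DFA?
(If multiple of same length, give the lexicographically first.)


BFS by string length (lex-first path to each state shown):
  len 0: q0<-""
  len 1: q0<-"0"
  len 2: q0<-"00"
  len 3: q0<-"000"
  len 4: q0<-"0000"
  len 5: q0<-"00000"
  len 6: q0<-"000000"
  len 7: q0<-"0000000"
  len 8: q0<-"00000000"

No string accepted (empty language)


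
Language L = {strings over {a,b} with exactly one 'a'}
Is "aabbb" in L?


count('a') = 2

No, "aabbb" is not in L


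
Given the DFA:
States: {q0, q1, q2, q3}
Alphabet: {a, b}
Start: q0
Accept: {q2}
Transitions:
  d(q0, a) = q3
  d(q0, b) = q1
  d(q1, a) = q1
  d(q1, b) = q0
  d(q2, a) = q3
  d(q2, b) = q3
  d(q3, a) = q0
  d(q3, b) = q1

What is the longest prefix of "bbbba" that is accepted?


Run the DFA, marking each prefix where the state is accepting:
  "" -> q0 [reject]
  "b" -> q1 [reject]
  "bb" -> q0 [reject]
  "bbb" -> q1 [reject]
  "bbbb" -> q0 [reject]
  "bbbba" -> q3 [reject]

No prefix is accepted


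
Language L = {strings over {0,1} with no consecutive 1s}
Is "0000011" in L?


'11' occurs at index 5

No, "0000011" is not in L


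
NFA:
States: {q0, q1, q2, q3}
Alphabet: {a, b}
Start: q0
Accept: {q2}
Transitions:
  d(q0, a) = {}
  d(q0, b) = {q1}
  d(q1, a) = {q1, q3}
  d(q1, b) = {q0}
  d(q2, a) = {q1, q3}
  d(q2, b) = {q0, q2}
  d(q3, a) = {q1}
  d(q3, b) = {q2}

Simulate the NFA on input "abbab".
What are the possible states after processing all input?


Start: {q0}
  --a--> {}
  --b--> {}
  --b--> {}
  --a--> {}
  --b--> {}

{} (empty set, no valid transitions)


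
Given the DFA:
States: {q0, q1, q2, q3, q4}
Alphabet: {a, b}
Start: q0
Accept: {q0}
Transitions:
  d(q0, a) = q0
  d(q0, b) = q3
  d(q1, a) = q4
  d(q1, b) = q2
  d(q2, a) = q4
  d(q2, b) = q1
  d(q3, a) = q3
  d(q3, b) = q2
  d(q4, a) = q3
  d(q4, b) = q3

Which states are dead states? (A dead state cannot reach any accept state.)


Forward reachability from each state:
  q0 -> reaches accept state q0 (live)
  q1 -> reaches {q1, q2, q3, q4}, no accept state (dead)
  q2 -> reaches {q1, q2, q3, q4}, no accept state (dead)
  q3 -> reaches {q1, q2, q3, q4}, no accept state (dead)
  q4 -> reaches {q1, q2, q3, q4}, no accept state (dead)

{q1, q2, q3, q4}


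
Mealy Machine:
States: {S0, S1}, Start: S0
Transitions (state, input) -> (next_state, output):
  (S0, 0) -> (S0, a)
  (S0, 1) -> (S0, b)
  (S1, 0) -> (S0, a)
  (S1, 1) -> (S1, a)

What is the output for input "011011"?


Step-by-step:
  (S0, 0) -> (S0, a)
  (S0, 1) -> (S0, b)
  (S0, 1) -> (S0, b)
  (S0, 0) -> (S0, a)
  (S0, 1) -> (S0, b)
  (S0, 1) -> (S0, b)

"abbabb"


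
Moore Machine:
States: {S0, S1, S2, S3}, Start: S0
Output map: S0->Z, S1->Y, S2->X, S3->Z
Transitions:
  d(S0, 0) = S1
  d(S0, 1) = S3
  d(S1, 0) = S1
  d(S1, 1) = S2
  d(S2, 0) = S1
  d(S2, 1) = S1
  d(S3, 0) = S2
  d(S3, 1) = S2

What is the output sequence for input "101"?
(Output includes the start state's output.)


Start: S0 (output Z)
  --1--> S3 (output Z)
  --0--> S2 (output X)
  --1--> S1 (output Y)

"ZZXY"


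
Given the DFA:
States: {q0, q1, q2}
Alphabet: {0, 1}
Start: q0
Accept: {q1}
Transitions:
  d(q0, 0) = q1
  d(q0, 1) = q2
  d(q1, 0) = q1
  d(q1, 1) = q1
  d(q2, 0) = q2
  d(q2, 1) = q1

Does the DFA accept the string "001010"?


Trace: q0 -> q1 -> q1 -> q1 -> q1 -> q1 -> q1
Final state: q1
Accept states: {q1}

Yes, accepted (final state q1 is an accept state)


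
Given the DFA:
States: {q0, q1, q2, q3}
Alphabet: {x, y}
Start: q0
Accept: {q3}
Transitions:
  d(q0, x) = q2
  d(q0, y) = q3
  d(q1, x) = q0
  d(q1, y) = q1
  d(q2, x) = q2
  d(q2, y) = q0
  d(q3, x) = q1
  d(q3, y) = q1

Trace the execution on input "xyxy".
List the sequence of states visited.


Input: xyxy
d(q0, x) = q2
d(q2, y) = q0
d(q0, x) = q2
d(q2, y) = q0


q0 -> q2 -> q0 -> q2 -> q0


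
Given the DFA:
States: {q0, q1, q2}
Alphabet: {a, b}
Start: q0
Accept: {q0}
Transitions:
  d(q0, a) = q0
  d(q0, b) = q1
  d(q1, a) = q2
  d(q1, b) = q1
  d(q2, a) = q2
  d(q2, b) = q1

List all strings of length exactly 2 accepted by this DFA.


All strings of length 2: 4 total
Accepted: 1

"aa"


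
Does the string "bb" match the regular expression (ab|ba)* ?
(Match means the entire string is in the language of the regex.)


|string| = 2; first = 'b'; last = 'b'

No, "bb" does not match (ab|ba)*


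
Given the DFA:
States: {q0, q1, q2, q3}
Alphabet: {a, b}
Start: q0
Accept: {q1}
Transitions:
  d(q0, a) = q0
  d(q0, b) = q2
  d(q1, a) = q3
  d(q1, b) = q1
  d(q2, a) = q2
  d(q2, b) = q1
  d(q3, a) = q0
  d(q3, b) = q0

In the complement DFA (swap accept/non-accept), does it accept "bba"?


Trace: q0 -> q2 -> q1 -> q3
Final: q3
Original accept: {q1}
Complement: q3 is not in original accept

Yes, complement accepts (original rejects)


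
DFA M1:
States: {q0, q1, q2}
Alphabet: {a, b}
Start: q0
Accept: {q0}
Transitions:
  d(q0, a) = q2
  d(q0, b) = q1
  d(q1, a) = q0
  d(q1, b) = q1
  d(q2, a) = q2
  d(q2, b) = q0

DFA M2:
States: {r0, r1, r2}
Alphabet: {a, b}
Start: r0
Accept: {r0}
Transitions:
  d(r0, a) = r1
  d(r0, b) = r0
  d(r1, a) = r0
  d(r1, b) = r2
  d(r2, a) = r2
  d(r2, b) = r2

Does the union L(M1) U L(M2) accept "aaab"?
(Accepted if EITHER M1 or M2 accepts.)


M1: final=q0 accepted=True
M2: final=r2 accepted=False

Yes, union accepts


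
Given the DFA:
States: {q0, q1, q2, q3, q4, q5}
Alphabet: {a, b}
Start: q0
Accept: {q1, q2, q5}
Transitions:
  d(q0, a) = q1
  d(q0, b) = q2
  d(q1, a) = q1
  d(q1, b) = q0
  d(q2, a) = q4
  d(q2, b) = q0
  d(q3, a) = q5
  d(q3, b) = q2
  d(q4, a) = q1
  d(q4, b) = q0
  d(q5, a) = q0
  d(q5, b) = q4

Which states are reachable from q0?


BFS from q0:
  layer 0: {q0}
  layer 1: {q1, q2}
  layer 2: {q4}

{q0, q1, q2, q4}


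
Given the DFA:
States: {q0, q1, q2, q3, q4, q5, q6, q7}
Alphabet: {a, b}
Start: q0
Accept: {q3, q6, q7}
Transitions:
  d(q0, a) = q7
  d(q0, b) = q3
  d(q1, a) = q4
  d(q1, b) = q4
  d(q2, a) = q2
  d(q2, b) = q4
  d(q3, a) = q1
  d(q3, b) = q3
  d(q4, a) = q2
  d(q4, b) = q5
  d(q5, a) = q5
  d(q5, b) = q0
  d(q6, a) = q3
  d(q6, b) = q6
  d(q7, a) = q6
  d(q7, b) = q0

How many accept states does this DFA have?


Accept states listed: {q3, q6, q7}
Counting: q3(1) q6(2) q7(3)

3


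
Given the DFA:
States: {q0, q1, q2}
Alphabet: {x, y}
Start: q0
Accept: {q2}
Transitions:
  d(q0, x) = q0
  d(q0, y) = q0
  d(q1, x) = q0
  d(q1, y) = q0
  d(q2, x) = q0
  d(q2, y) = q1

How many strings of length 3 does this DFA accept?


Enumerating all length-3 strings:
  "xxx" -> q0 [reject]
  "xxy" -> q0 [reject]
  "xyx" -> q0 [reject]
  "xyy" -> q0 [reject]
  "yxx" -> q0 [reject]
  "yxy" -> q0 [reject]
  "yyx" -> q0 [reject]
  "yyy" -> q0 [reject]

0 out of 8


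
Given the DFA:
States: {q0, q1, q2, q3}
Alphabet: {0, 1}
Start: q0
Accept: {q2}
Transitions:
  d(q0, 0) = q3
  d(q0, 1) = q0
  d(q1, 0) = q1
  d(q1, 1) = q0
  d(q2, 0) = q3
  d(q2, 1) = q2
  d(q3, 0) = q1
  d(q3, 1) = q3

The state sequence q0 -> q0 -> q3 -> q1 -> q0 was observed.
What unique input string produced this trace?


Trace back each transition to find the symbol:
  q0 --[1]--> q0
  q0 --[0]--> q3
  q3 --[0]--> q1
  q1 --[1]--> q0

"1001"


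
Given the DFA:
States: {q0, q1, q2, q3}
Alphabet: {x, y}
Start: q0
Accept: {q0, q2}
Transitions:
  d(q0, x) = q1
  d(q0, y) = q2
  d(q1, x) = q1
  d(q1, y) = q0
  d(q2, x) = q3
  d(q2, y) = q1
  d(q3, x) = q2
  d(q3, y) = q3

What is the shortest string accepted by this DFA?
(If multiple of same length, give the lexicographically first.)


BFS by string length (lex-first path to each state shown):
  len 0: q0<-""
Found accept state at length 0.

"" (empty string)


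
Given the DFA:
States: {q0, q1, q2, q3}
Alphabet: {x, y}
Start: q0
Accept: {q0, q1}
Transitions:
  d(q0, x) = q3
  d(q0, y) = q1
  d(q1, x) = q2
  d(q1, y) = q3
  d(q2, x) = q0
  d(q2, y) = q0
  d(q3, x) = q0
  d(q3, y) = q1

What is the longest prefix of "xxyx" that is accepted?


Run the DFA, marking each prefix where the state is accepting:
  "" -> q0 [accept]
  "x" -> q3 [reject]
  "xx" -> q0 [accept]
  "xxy" -> q1 [accept]
  "xxyx" -> q2 [reject]

"xxy"


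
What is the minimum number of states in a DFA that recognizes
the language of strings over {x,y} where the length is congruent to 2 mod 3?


States track (length) mod 3.
Need 3 states: one per remainder 0..2; accept = remainder 2.

3


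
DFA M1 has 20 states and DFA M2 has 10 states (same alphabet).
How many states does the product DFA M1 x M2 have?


Product construction pairs every M1 state with every M2 state.
20 * 10 = 200

200


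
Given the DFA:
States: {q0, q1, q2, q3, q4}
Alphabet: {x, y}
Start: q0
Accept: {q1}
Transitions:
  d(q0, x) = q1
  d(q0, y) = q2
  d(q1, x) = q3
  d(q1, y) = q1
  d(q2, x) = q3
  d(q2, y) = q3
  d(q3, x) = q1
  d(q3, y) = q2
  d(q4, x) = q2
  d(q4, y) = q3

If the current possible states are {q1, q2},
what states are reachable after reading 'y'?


Apply transition on 'y' from each current state:
  d(q1, y) = q1
  d(q2, y) = q3

{q1, q3}


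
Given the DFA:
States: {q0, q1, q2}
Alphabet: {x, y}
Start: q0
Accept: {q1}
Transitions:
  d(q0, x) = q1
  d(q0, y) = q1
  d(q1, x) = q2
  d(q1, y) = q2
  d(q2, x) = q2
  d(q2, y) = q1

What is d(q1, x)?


Looking up transition d(q1, x)

q2


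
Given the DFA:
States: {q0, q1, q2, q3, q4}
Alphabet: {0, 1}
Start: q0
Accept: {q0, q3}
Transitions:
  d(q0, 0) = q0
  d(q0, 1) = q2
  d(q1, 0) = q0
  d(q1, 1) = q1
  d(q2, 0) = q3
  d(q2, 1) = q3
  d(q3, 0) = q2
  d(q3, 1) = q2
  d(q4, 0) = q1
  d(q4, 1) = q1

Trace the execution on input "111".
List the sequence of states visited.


Input: 111
d(q0, 1) = q2
d(q2, 1) = q3
d(q3, 1) = q2


q0 -> q2 -> q3 -> q2


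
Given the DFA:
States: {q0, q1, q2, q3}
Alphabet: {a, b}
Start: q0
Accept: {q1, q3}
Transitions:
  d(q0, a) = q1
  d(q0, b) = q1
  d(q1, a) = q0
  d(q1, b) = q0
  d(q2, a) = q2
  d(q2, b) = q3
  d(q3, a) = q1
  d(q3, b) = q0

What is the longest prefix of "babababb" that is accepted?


Run the DFA, marking each prefix where the state is accepting:
  "" -> q0 [reject]
  "b" -> q1 [accept]
  "ba" -> q0 [reject]
  "bab" -> q1 [accept]
  "baba" -> q0 [reject]
  "babab" -> q1 [accept]
  "bababa" -> q0 [reject]
  "bababab" -> q1 [accept]
  "babababb" -> q0 [reject]

"bababab"


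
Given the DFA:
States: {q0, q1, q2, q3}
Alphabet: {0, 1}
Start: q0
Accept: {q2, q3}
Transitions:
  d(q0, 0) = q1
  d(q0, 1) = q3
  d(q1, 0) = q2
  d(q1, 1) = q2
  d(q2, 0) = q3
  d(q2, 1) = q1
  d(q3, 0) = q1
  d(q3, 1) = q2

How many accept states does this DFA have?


Accept states listed: {q2, q3}
Counting: q2(1) q3(2)

2


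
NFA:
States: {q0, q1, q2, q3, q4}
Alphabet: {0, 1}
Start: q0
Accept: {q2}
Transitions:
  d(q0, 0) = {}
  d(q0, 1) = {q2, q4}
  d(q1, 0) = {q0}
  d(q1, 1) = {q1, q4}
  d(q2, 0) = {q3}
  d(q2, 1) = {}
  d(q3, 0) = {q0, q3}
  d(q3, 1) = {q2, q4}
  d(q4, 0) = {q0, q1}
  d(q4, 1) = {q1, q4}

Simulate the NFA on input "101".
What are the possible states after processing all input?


Start: {q0}
  --1--> {q2, q4}
  --0--> {q0, q1, q3}
  --1--> {q1, q2, q4}

{q1, q2, q4}


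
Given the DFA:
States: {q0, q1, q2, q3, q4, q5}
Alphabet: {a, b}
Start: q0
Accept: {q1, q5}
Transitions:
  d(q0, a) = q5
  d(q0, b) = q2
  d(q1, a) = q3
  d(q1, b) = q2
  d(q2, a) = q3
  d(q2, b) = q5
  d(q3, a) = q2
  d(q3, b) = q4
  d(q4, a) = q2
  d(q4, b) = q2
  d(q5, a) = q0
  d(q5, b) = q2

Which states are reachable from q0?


BFS from q0:
  layer 0: {q0}
  layer 1: {q2, q5}
  layer 2: {q3}
  layer 3: {q4}

{q0, q2, q3, q4, q5}


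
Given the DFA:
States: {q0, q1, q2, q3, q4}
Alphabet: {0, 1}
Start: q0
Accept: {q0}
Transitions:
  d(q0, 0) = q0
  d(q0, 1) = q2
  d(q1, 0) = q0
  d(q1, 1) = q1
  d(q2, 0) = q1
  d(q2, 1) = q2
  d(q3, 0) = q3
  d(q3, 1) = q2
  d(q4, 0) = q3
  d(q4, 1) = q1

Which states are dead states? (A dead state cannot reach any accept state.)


Forward reachability from each state:
  q0 -> reaches accept state q0 (live)
  q1 -> reaches accept state q0 (live)
  q2 -> reaches accept state q0 (live)
  q3 -> reaches accept state q0 (live)
  q4 -> reaches accept state q0 (live)

None (all states can reach an accept state)


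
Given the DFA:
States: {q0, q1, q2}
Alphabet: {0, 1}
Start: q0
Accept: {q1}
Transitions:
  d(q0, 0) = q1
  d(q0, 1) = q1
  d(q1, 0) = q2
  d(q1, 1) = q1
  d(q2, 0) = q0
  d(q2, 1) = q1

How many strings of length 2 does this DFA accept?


Enumerating all length-2 strings:
  "00" -> q2 [reject]
  "01" -> q1 [accept]
  "10" -> q2 [reject]
  "11" -> q1 [accept]

2 out of 4


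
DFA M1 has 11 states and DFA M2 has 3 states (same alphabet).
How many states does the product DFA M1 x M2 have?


Product construction pairs every M1 state with every M2 state.
11 * 3 = 33

33


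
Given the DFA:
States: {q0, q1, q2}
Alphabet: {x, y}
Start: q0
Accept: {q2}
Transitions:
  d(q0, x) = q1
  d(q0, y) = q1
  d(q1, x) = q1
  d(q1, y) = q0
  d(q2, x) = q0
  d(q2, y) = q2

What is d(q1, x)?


Looking up transition d(q1, x)

q1


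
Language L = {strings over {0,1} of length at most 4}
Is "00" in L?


length = 2

Yes, "00" is in L


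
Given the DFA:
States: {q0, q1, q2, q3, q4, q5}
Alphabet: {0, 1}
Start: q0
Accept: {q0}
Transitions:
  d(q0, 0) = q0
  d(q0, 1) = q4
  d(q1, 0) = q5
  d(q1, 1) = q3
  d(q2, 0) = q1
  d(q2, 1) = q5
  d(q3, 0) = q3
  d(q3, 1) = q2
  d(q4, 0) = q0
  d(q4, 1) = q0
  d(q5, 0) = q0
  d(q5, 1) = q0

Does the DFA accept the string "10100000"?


Trace: q0 -> q4 -> q0 -> q4 -> q0 -> q0 -> q0 -> q0 -> q0
Final state: q0
Accept states: {q0}

Yes, accepted (final state q0 is an accept state)


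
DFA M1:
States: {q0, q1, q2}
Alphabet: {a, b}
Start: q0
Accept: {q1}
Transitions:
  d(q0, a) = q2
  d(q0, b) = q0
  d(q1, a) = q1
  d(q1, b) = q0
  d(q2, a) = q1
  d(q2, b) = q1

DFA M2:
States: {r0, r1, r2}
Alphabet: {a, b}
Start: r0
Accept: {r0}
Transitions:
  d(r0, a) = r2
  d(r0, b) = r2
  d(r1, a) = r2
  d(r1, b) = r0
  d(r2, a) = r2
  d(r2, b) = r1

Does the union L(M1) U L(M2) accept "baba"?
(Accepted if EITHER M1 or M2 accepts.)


M1: final=q1 accepted=True
M2: final=r2 accepted=False

Yes, union accepts


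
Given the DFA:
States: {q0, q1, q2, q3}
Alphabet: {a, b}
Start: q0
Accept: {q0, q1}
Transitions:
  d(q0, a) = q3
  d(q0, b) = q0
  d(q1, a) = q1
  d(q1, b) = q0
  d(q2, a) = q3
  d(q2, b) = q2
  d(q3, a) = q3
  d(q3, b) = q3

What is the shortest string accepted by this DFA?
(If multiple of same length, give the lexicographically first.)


BFS by string length (lex-first path to each state shown):
  len 0: q0<-""
Found accept state at length 0.

"" (empty string)


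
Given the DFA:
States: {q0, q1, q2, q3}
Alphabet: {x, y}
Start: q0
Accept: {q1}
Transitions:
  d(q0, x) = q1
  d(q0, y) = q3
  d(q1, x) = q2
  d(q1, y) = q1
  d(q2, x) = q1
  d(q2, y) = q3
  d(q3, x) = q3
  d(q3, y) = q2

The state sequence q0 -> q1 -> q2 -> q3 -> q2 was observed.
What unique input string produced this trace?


Trace back each transition to find the symbol:
  q0 --[x]--> q1
  q1 --[x]--> q2
  q2 --[y]--> q3
  q3 --[y]--> q2

"xxyy"


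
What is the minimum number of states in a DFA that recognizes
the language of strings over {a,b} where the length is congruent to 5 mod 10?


States track (length) mod 10.
Need 10 states: one per remainder 0..9; accept = remainder 5.

10


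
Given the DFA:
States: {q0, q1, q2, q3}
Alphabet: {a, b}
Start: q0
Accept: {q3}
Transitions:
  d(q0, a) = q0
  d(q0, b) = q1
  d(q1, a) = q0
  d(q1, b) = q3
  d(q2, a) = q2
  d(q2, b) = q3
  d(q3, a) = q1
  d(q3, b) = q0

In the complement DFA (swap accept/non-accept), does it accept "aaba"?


Trace: q0 -> q0 -> q0 -> q1 -> q0
Final: q0
Original accept: {q3}
Complement: q0 is not in original accept

Yes, complement accepts (original rejects)


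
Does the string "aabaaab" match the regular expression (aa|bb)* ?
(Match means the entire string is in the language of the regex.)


|string| = 7; first = 'a'; last = 'b'

No, "aabaaab" does not match (aa|bb)*


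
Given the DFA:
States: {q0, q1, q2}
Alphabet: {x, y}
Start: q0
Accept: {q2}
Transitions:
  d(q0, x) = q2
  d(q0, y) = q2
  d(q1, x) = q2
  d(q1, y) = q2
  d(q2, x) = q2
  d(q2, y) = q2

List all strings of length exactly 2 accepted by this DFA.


All strings of length 2: 4 total
Accepted: 4

"xx", "xy", "yx", "yy"


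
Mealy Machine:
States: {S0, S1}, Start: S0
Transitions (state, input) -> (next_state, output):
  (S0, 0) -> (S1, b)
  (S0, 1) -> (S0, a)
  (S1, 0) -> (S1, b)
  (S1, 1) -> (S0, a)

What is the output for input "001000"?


Step-by-step:
  (S0, 0) -> (S1, b)
  (S1, 0) -> (S1, b)
  (S1, 1) -> (S0, a)
  (S0, 0) -> (S1, b)
  (S1, 0) -> (S1, b)
  (S1, 0) -> (S1, b)

"bbabbb"


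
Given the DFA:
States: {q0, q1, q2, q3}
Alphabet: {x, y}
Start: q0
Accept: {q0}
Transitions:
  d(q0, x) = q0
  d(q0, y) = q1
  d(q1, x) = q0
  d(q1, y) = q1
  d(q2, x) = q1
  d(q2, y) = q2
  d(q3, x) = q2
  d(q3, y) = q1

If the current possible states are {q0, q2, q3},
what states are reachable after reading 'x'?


Apply transition on 'x' from each current state:
  d(q0, x) = q0
  d(q2, x) = q1
  d(q3, x) = q2

{q0, q1, q2}


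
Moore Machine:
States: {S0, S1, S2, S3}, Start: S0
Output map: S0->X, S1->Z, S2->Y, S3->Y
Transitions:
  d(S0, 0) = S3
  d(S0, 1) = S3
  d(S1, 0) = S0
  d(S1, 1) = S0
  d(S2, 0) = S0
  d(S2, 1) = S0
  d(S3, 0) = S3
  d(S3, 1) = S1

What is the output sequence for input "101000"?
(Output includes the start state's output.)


Start: S0 (output X)
  --1--> S3 (output Y)
  --0--> S3 (output Y)
  --1--> S1 (output Z)
  --0--> S0 (output X)
  --0--> S3 (output Y)
  --0--> S3 (output Y)

"XYYZXYY"


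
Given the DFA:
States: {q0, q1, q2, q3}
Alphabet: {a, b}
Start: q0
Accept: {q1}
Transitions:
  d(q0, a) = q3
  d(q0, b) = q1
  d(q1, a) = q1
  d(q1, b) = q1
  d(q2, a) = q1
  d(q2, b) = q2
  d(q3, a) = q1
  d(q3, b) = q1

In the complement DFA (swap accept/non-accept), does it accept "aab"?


Trace: q0 -> q3 -> q1 -> q1
Final: q1
Original accept: {q1}
Complement: q1 is in original accept

No, complement rejects (original accepts)


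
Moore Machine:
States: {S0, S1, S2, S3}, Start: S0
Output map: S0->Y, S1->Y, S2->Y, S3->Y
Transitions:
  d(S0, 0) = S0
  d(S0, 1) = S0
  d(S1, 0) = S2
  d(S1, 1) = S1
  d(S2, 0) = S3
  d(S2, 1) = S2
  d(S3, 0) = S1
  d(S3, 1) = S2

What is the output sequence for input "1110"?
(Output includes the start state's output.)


Start: S0 (output Y)
  --1--> S0 (output Y)
  --1--> S0 (output Y)
  --1--> S0 (output Y)
  --0--> S0 (output Y)

"YYYYY"


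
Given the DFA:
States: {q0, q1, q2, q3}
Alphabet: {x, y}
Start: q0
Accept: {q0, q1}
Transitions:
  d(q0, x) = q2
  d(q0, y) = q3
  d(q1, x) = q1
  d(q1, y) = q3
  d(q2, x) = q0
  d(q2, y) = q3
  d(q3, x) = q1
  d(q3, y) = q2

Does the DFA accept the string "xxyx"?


Trace: q0 -> q2 -> q0 -> q3 -> q1
Final state: q1
Accept states: {q0, q1}

Yes, accepted (final state q1 is an accept state)


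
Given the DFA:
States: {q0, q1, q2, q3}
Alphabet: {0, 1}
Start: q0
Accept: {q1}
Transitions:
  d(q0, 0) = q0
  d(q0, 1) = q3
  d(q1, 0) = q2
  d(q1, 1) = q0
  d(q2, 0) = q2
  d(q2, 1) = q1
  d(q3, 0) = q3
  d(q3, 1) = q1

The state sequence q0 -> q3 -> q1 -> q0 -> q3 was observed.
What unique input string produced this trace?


Trace back each transition to find the symbol:
  q0 --[1]--> q3
  q3 --[1]--> q1
  q1 --[1]--> q0
  q0 --[1]--> q3

"1111"


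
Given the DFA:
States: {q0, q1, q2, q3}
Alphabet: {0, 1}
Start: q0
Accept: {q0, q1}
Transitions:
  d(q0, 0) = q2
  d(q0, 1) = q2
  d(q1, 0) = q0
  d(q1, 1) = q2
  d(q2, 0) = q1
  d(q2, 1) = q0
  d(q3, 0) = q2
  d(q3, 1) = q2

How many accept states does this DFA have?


Accept states listed: {q0, q1}
Counting: q0(1) q1(2)

2


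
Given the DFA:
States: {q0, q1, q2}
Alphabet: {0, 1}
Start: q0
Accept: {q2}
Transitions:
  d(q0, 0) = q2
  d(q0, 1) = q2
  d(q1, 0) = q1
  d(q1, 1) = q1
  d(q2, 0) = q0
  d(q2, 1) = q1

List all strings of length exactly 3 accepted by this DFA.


All strings of length 3: 8 total
Accepted: 4

"000", "001", "100", "101"


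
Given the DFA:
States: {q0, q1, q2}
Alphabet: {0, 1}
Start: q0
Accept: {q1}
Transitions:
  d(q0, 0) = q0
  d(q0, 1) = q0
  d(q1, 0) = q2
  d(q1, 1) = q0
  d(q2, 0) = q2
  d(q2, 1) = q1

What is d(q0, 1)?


Looking up transition d(q0, 1)

q0


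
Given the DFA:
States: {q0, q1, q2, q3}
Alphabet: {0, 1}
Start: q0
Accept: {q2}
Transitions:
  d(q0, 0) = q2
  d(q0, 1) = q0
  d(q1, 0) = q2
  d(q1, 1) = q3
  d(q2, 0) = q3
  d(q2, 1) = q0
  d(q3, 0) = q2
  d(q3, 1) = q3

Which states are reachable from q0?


BFS from q0:
  layer 0: {q0}
  layer 1: {q2}
  layer 2: {q3}

{q0, q2, q3}
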